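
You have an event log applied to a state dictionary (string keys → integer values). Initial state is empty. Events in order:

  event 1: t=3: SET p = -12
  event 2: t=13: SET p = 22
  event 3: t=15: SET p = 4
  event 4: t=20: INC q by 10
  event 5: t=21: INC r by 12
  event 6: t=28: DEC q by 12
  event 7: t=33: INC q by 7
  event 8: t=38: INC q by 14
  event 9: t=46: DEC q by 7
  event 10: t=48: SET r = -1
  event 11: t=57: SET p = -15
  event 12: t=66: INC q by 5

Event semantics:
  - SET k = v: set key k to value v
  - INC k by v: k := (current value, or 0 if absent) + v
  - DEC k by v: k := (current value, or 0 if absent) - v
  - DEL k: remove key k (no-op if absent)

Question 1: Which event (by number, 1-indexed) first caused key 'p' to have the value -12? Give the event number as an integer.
Looking for first event where p becomes -12:
  event 1: p (absent) -> -12  <-- first match

Answer: 1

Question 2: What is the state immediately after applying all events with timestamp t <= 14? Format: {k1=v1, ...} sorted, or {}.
Apply events with t <= 14 (2 events):
  after event 1 (t=3: SET p = -12): {p=-12}
  after event 2 (t=13: SET p = 22): {p=22}

Answer: {p=22}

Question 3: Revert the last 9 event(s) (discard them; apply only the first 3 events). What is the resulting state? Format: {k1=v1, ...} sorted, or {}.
Keep first 3 events (discard last 9):
  after event 1 (t=3: SET p = -12): {p=-12}
  after event 2 (t=13: SET p = 22): {p=22}
  after event 3 (t=15: SET p = 4): {p=4}

Answer: {p=4}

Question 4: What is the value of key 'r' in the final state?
Answer: -1

Derivation:
Track key 'r' through all 12 events:
  event 1 (t=3: SET p = -12): r unchanged
  event 2 (t=13: SET p = 22): r unchanged
  event 3 (t=15: SET p = 4): r unchanged
  event 4 (t=20: INC q by 10): r unchanged
  event 5 (t=21: INC r by 12): r (absent) -> 12
  event 6 (t=28: DEC q by 12): r unchanged
  event 7 (t=33: INC q by 7): r unchanged
  event 8 (t=38: INC q by 14): r unchanged
  event 9 (t=46: DEC q by 7): r unchanged
  event 10 (t=48: SET r = -1): r 12 -> -1
  event 11 (t=57: SET p = -15): r unchanged
  event 12 (t=66: INC q by 5): r unchanged
Final: r = -1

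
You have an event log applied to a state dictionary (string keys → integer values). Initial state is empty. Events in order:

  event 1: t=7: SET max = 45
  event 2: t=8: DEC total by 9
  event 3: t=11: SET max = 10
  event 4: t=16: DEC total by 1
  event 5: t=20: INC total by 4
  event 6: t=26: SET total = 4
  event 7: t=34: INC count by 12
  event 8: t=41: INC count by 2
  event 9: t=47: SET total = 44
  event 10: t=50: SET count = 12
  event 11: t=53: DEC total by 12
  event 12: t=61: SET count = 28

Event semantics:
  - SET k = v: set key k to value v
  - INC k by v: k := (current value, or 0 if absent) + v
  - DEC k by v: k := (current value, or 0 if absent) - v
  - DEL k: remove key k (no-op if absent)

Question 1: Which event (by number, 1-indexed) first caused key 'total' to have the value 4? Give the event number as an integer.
Answer: 6

Derivation:
Looking for first event where total becomes 4:
  event 2: total = -9
  event 3: total = -9
  event 4: total = -10
  event 5: total = -6
  event 6: total -6 -> 4  <-- first match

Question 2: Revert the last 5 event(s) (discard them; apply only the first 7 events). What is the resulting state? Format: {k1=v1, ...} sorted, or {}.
Keep first 7 events (discard last 5):
  after event 1 (t=7: SET max = 45): {max=45}
  after event 2 (t=8: DEC total by 9): {max=45, total=-9}
  after event 3 (t=11: SET max = 10): {max=10, total=-9}
  after event 4 (t=16: DEC total by 1): {max=10, total=-10}
  after event 5 (t=20: INC total by 4): {max=10, total=-6}
  after event 6 (t=26: SET total = 4): {max=10, total=4}
  after event 7 (t=34: INC count by 12): {count=12, max=10, total=4}

Answer: {count=12, max=10, total=4}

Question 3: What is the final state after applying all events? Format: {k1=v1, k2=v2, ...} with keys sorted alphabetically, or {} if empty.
  after event 1 (t=7: SET max = 45): {max=45}
  after event 2 (t=8: DEC total by 9): {max=45, total=-9}
  after event 3 (t=11: SET max = 10): {max=10, total=-9}
  after event 4 (t=16: DEC total by 1): {max=10, total=-10}
  after event 5 (t=20: INC total by 4): {max=10, total=-6}
  after event 6 (t=26: SET total = 4): {max=10, total=4}
  after event 7 (t=34: INC count by 12): {count=12, max=10, total=4}
  after event 8 (t=41: INC count by 2): {count=14, max=10, total=4}
  after event 9 (t=47: SET total = 44): {count=14, max=10, total=44}
  after event 10 (t=50: SET count = 12): {count=12, max=10, total=44}
  after event 11 (t=53: DEC total by 12): {count=12, max=10, total=32}
  after event 12 (t=61: SET count = 28): {count=28, max=10, total=32}

Answer: {count=28, max=10, total=32}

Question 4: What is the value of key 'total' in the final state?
Answer: 32

Derivation:
Track key 'total' through all 12 events:
  event 1 (t=7: SET max = 45): total unchanged
  event 2 (t=8: DEC total by 9): total (absent) -> -9
  event 3 (t=11: SET max = 10): total unchanged
  event 4 (t=16: DEC total by 1): total -9 -> -10
  event 5 (t=20: INC total by 4): total -10 -> -6
  event 6 (t=26: SET total = 4): total -6 -> 4
  event 7 (t=34: INC count by 12): total unchanged
  event 8 (t=41: INC count by 2): total unchanged
  event 9 (t=47: SET total = 44): total 4 -> 44
  event 10 (t=50: SET count = 12): total unchanged
  event 11 (t=53: DEC total by 12): total 44 -> 32
  event 12 (t=61: SET count = 28): total unchanged
Final: total = 32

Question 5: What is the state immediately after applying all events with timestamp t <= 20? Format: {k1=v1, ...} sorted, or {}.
Answer: {max=10, total=-6}

Derivation:
Apply events with t <= 20 (5 events):
  after event 1 (t=7: SET max = 45): {max=45}
  after event 2 (t=8: DEC total by 9): {max=45, total=-9}
  after event 3 (t=11: SET max = 10): {max=10, total=-9}
  after event 4 (t=16: DEC total by 1): {max=10, total=-10}
  after event 5 (t=20: INC total by 4): {max=10, total=-6}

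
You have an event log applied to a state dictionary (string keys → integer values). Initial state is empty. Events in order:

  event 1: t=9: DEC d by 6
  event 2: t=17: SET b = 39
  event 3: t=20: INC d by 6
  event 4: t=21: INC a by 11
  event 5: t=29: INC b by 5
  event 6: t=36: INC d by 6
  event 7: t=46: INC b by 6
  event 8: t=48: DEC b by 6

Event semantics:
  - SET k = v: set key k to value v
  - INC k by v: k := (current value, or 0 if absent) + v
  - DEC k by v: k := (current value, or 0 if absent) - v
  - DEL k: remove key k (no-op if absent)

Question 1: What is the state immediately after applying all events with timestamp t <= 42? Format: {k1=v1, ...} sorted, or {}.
Answer: {a=11, b=44, d=6}

Derivation:
Apply events with t <= 42 (6 events):
  after event 1 (t=9: DEC d by 6): {d=-6}
  after event 2 (t=17: SET b = 39): {b=39, d=-6}
  after event 3 (t=20: INC d by 6): {b=39, d=0}
  after event 4 (t=21: INC a by 11): {a=11, b=39, d=0}
  after event 5 (t=29: INC b by 5): {a=11, b=44, d=0}
  after event 6 (t=36: INC d by 6): {a=11, b=44, d=6}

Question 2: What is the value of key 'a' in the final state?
Track key 'a' through all 8 events:
  event 1 (t=9: DEC d by 6): a unchanged
  event 2 (t=17: SET b = 39): a unchanged
  event 3 (t=20: INC d by 6): a unchanged
  event 4 (t=21: INC a by 11): a (absent) -> 11
  event 5 (t=29: INC b by 5): a unchanged
  event 6 (t=36: INC d by 6): a unchanged
  event 7 (t=46: INC b by 6): a unchanged
  event 8 (t=48: DEC b by 6): a unchanged
Final: a = 11

Answer: 11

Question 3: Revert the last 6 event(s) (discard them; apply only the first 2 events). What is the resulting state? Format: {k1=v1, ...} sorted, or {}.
Keep first 2 events (discard last 6):
  after event 1 (t=9: DEC d by 6): {d=-6}
  after event 2 (t=17: SET b = 39): {b=39, d=-6}

Answer: {b=39, d=-6}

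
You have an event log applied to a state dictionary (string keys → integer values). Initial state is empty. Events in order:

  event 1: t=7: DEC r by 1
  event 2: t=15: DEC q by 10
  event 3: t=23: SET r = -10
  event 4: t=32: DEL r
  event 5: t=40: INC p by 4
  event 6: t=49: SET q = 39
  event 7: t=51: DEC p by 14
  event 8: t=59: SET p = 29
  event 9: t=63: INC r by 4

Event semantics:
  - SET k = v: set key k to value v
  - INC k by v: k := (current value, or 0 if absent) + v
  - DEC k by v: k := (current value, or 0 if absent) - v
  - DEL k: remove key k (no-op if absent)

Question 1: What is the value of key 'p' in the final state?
Track key 'p' through all 9 events:
  event 1 (t=7: DEC r by 1): p unchanged
  event 2 (t=15: DEC q by 10): p unchanged
  event 3 (t=23: SET r = -10): p unchanged
  event 4 (t=32: DEL r): p unchanged
  event 5 (t=40: INC p by 4): p (absent) -> 4
  event 6 (t=49: SET q = 39): p unchanged
  event 7 (t=51: DEC p by 14): p 4 -> -10
  event 8 (t=59: SET p = 29): p -10 -> 29
  event 9 (t=63: INC r by 4): p unchanged
Final: p = 29

Answer: 29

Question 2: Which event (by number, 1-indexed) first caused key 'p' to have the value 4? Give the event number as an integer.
Answer: 5

Derivation:
Looking for first event where p becomes 4:
  event 5: p (absent) -> 4  <-- first match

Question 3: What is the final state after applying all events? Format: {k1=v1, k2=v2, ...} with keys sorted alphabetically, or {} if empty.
  after event 1 (t=7: DEC r by 1): {r=-1}
  after event 2 (t=15: DEC q by 10): {q=-10, r=-1}
  after event 3 (t=23: SET r = -10): {q=-10, r=-10}
  after event 4 (t=32: DEL r): {q=-10}
  after event 5 (t=40: INC p by 4): {p=4, q=-10}
  after event 6 (t=49: SET q = 39): {p=4, q=39}
  after event 7 (t=51: DEC p by 14): {p=-10, q=39}
  after event 8 (t=59: SET p = 29): {p=29, q=39}
  after event 9 (t=63: INC r by 4): {p=29, q=39, r=4}

Answer: {p=29, q=39, r=4}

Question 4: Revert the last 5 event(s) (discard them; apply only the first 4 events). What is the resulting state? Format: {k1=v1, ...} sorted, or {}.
Keep first 4 events (discard last 5):
  after event 1 (t=7: DEC r by 1): {r=-1}
  after event 2 (t=15: DEC q by 10): {q=-10, r=-1}
  after event 3 (t=23: SET r = -10): {q=-10, r=-10}
  after event 4 (t=32: DEL r): {q=-10}

Answer: {q=-10}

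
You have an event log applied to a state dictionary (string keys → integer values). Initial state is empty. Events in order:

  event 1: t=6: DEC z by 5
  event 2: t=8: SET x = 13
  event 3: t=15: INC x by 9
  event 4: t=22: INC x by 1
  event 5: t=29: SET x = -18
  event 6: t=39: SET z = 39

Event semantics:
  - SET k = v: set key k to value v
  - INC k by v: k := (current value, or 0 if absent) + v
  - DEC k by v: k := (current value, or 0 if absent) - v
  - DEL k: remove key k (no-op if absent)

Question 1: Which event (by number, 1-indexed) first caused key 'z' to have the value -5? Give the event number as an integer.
Answer: 1

Derivation:
Looking for first event where z becomes -5:
  event 1: z (absent) -> -5  <-- first match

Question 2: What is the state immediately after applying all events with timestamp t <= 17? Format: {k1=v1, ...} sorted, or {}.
Apply events with t <= 17 (3 events):
  after event 1 (t=6: DEC z by 5): {z=-5}
  after event 2 (t=8: SET x = 13): {x=13, z=-5}
  after event 3 (t=15: INC x by 9): {x=22, z=-5}

Answer: {x=22, z=-5}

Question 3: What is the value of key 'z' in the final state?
Answer: 39

Derivation:
Track key 'z' through all 6 events:
  event 1 (t=6: DEC z by 5): z (absent) -> -5
  event 2 (t=8: SET x = 13): z unchanged
  event 3 (t=15: INC x by 9): z unchanged
  event 4 (t=22: INC x by 1): z unchanged
  event 5 (t=29: SET x = -18): z unchanged
  event 6 (t=39: SET z = 39): z -5 -> 39
Final: z = 39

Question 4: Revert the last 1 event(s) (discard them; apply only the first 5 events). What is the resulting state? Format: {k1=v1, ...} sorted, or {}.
Answer: {x=-18, z=-5}

Derivation:
Keep first 5 events (discard last 1):
  after event 1 (t=6: DEC z by 5): {z=-5}
  after event 2 (t=8: SET x = 13): {x=13, z=-5}
  after event 3 (t=15: INC x by 9): {x=22, z=-5}
  after event 4 (t=22: INC x by 1): {x=23, z=-5}
  after event 5 (t=29: SET x = -18): {x=-18, z=-5}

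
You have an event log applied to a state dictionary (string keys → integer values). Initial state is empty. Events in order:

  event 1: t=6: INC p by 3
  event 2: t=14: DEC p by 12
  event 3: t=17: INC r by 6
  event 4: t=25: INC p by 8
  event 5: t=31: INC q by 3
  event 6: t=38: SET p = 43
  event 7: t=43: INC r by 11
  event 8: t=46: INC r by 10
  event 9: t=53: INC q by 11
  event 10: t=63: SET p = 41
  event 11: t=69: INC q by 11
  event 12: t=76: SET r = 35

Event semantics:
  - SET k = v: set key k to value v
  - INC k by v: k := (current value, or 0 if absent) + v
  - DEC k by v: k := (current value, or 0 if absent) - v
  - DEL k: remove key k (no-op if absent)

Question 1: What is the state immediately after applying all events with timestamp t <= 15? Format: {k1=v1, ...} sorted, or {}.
Apply events with t <= 15 (2 events):
  after event 1 (t=6: INC p by 3): {p=3}
  after event 2 (t=14: DEC p by 12): {p=-9}

Answer: {p=-9}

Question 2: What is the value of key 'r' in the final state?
Track key 'r' through all 12 events:
  event 1 (t=6: INC p by 3): r unchanged
  event 2 (t=14: DEC p by 12): r unchanged
  event 3 (t=17: INC r by 6): r (absent) -> 6
  event 4 (t=25: INC p by 8): r unchanged
  event 5 (t=31: INC q by 3): r unchanged
  event 6 (t=38: SET p = 43): r unchanged
  event 7 (t=43: INC r by 11): r 6 -> 17
  event 8 (t=46: INC r by 10): r 17 -> 27
  event 9 (t=53: INC q by 11): r unchanged
  event 10 (t=63: SET p = 41): r unchanged
  event 11 (t=69: INC q by 11): r unchanged
  event 12 (t=76: SET r = 35): r 27 -> 35
Final: r = 35

Answer: 35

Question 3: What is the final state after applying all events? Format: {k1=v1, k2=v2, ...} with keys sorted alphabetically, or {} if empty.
Answer: {p=41, q=25, r=35}

Derivation:
  after event 1 (t=6: INC p by 3): {p=3}
  after event 2 (t=14: DEC p by 12): {p=-9}
  after event 3 (t=17: INC r by 6): {p=-9, r=6}
  after event 4 (t=25: INC p by 8): {p=-1, r=6}
  after event 5 (t=31: INC q by 3): {p=-1, q=3, r=6}
  after event 6 (t=38: SET p = 43): {p=43, q=3, r=6}
  after event 7 (t=43: INC r by 11): {p=43, q=3, r=17}
  after event 8 (t=46: INC r by 10): {p=43, q=3, r=27}
  after event 9 (t=53: INC q by 11): {p=43, q=14, r=27}
  after event 10 (t=63: SET p = 41): {p=41, q=14, r=27}
  after event 11 (t=69: INC q by 11): {p=41, q=25, r=27}
  after event 12 (t=76: SET r = 35): {p=41, q=25, r=35}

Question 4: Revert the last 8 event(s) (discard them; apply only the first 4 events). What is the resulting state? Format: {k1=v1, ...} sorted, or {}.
Keep first 4 events (discard last 8):
  after event 1 (t=6: INC p by 3): {p=3}
  after event 2 (t=14: DEC p by 12): {p=-9}
  after event 3 (t=17: INC r by 6): {p=-9, r=6}
  after event 4 (t=25: INC p by 8): {p=-1, r=6}

Answer: {p=-1, r=6}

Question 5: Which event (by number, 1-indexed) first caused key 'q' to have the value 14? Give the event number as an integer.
Answer: 9

Derivation:
Looking for first event where q becomes 14:
  event 5: q = 3
  event 6: q = 3
  event 7: q = 3
  event 8: q = 3
  event 9: q 3 -> 14  <-- first match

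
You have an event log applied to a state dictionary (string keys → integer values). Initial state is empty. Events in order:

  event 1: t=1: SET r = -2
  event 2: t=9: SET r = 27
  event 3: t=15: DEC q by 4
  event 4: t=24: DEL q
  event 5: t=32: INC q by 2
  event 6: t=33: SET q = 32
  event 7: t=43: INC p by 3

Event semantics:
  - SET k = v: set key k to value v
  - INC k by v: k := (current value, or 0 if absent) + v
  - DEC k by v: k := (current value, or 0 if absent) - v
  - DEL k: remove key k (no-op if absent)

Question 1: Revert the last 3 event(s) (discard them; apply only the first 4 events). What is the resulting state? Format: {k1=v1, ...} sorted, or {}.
Answer: {r=27}

Derivation:
Keep first 4 events (discard last 3):
  after event 1 (t=1: SET r = -2): {r=-2}
  after event 2 (t=9: SET r = 27): {r=27}
  after event 3 (t=15: DEC q by 4): {q=-4, r=27}
  after event 4 (t=24: DEL q): {r=27}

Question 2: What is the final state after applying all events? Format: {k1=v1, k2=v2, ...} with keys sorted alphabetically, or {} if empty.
  after event 1 (t=1: SET r = -2): {r=-2}
  after event 2 (t=9: SET r = 27): {r=27}
  after event 3 (t=15: DEC q by 4): {q=-4, r=27}
  after event 4 (t=24: DEL q): {r=27}
  after event 5 (t=32: INC q by 2): {q=2, r=27}
  after event 6 (t=33: SET q = 32): {q=32, r=27}
  after event 7 (t=43: INC p by 3): {p=3, q=32, r=27}

Answer: {p=3, q=32, r=27}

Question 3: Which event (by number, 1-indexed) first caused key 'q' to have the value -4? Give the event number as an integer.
Answer: 3

Derivation:
Looking for first event where q becomes -4:
  event 3: q (absent) -> -4  <-- first match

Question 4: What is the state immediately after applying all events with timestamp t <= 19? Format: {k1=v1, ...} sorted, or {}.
Apply events with t <= 19 (3 events):
  after event 1 (t=1: SET r = -2): {r=-2}
  after event 2 (t=9: SET r = 27): {r=27}
  after event 3 (t=15: DEC q by 4): {q=-4, r=27}

Answer: {q=-4, r=27}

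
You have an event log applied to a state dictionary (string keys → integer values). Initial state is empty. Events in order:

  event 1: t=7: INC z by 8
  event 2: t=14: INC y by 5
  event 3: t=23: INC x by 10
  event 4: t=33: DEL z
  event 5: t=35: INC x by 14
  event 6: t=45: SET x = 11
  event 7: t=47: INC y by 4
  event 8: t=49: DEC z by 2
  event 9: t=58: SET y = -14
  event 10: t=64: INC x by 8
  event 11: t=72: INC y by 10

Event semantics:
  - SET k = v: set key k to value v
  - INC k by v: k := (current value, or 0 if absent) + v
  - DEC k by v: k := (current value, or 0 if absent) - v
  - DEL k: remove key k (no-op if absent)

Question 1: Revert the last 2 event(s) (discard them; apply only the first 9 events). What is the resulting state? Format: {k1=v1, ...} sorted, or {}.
Keep first 9 events (discard last 2):
  after event 1 (t=7: INC z by 8): {z=8}
  after event 2 (t=14: INC y by 5): {y=5, z=8}
  after event 3 (t=23: INC x by 10): {x=10, y=5, z=8}
  after event 4 (t=33: DEL z): {x=10, y=5}
  after event 5 (t=35: INC x by 14): {x=24, y=5}
  after event 6 (t=45: SET x = 11): {x=11, y=5}
  after event 7 (t=47: INC y by 4): {x=11, y=9}
  after event 8 (t=49: DEC z by 2): {x=11, y=9, z=-2}
  after event 9 (t=58: SET y = -14): {x=11, y=-14, z=-2}

Answer: {x=11, y=-14, z=-2}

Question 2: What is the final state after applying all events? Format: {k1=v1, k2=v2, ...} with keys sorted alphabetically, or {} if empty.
  after event 1 (t=7: INC z by 8): {z=8}
  after event 2 (t=14: INC y by 5): {y=5, z=8}
  after event 3 (t=23: INC x by 10): {x=10, y=5, z=8}
  after event 4 (t=33: DEL z): {x=10, y=5}
  after event 5 (t=35: INC x by 14): {x=24, y=5}
  after event 6 (t=45: SET x = 11): {x=11, y=5}
  after event 7 (t=47: INC y by 4): {x=11, y=9}
  after event 8 (t=49: DEC z by 2): {x=11, y=9, z=-2}
  after event 9 (t=58: SET y = -14): {x=11, y=-14, z=-2}
  after event 10 (t=64: INC x by 8): {x=19, y=-14, z=-2}
  after event 11 (t=72: INC y by 10): {x=19, y=-4, z=-2}

Answer: {x=19, y=-4, z=-2}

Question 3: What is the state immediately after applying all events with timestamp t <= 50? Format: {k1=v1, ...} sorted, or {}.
Apply events with t <= 50 (8 events):
  after event 1 (t=7: INC z by 8): {z=8}
  after event 2 (t=14: INC y by 5): {y=5, z=8}
  after event 3 (t=23: INC x by 10): {x=10, y=5, z=8}
  after event 4 (t=33: DEL z): {x=10, y=5}
  after event 5 (t=35: INC x by 14): {x=24, y=5}
  after event 6 (t=45: SET x = 11): {x=11, y=5}
  after event 7 (t=47: INC y by 4): {x=11, y=9}
  after event 8 (t=49: DEC z by 2): {x=11, y=9, z=-2}

Answer: {x=11, y=9, z=-2}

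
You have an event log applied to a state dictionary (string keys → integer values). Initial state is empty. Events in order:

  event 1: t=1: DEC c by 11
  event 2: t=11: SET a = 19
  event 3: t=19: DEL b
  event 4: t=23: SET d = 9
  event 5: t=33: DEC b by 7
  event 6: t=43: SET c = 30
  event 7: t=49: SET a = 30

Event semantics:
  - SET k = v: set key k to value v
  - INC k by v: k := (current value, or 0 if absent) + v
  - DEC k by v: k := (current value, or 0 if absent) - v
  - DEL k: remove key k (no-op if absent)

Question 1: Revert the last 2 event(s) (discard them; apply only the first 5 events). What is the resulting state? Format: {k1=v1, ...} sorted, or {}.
Keep first 5 events (discard last 2):
  after event 1 (t=1: DEC c by 11): {c=-11}
  after event 2 (t=11: SET a = 19): {a=19, c=-11}
  after event 3 (t=19: DEL b): {a=19, c=-11}
  after event 4 (t=23: SET d = 9): {a=19, c=-11, d=9}
  after event 5 (t=33: DEC b by 7): {a=19, b=-7, c=-11, d=9}

Answer: {a=19, b=-7, c=-11, d=9}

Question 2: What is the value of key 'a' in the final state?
Answer: 30

Derivation:
Track key 'a' through all 7 events:
  event 1 (t=1: DEC c by 11): a unchanged
  event 2 (t=11: SET a = 19): a (absent) -> 19
  event 3 (t=19: DEL b): a unchanged
  event 4 (t=23: SET d = 9): a unchanged
  event 5 (t=33: DEC b by 7): a unchanged
  event 6 (t=43: SET c = 30): a unchanged
  event 7 (t=49: SET a = 30): a 19 -> 30
Final: a = 30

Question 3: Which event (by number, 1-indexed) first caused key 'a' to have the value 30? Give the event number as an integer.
Answer: 7

Derivation:
Looking for first event where a becomes 30:
  event 2: a = 19
  event 3: a = 19
  event 4: a = 19
  event 5: a = 19
  event 6: a = 19
  event 7: a 19 -> 30  <-- first match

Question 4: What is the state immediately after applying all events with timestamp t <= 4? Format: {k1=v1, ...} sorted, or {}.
Apply events with t <= 4 (1 events):
  after event 1 (t=1: DEC c by 11): {c=-11}

Answer: {c=-11}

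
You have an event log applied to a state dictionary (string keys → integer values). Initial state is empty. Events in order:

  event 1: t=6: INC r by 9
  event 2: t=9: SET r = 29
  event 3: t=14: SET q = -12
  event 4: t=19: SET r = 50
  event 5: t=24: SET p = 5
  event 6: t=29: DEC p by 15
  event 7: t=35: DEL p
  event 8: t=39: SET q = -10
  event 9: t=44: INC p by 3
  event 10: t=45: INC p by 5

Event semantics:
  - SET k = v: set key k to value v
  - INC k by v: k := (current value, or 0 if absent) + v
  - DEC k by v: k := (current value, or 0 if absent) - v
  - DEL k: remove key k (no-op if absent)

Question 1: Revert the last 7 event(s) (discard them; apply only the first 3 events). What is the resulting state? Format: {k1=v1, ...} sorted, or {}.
Answer: {q=-12, r=29}

Derivation:
Keep first 3 events (discard last 7):
  after event 1 (t=6: INC r by 9): {r=9}
  after event 2 (t=9: SET r = 29): {r=29}
  after event 3 (t=14: SET q = -12): {q=-12, r=29}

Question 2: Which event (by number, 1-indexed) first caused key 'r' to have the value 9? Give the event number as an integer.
Looking for first event where r becomes 9:
  event 1: r (absent) -> 9  <-- first match

Answer: 1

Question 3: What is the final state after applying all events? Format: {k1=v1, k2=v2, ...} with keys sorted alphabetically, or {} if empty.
  after event 1 (t=6: INC r by 9): {r=9}
  after event 2 (t=9: SET r = 29): {r=29}
  after event 3 (t=14: SET q = -12): {q=-12, r=29}
  after event 4 (t=19: SET r = 50): {q=-12, r=50}
  after event 5 (t=24: SET p = 5): {p=5, q=-12, r=50}
  after event 6 (t=29: DEC p by 15): {p=-10, q=-12, r=50}
  after event 7 (t=35: DEL p): {q=-12, r=50}
  after event 8 (t=39: SET q = -10): {q=-10, r=50}
  after event 9 (t=44: INC p by 3): {p=3, q=-10, r=50}
  after event 10 (t=45: INC p by 5): {p=8, q=-10, r=50}

Answer: {p=8, q=-10, r=50}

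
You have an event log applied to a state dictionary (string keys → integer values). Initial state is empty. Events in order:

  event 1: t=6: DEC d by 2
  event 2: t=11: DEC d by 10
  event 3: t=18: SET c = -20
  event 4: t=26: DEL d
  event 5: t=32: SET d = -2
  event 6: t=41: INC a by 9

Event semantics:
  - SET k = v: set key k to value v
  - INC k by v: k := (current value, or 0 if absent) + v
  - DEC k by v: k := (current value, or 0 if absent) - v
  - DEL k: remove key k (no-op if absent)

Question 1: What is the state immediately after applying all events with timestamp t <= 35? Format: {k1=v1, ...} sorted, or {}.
Apply events with t <= 35 (5 events):
  after event 1 (t=6: DEC d by 2): {d=-2}
  after event 2 (t=11: DEC d by 10): {d=-12}
  after event 3 (t=18: SET c = -20): {c=-20, d=-12}
  after event 4 (t=26: DEL d): {c=-20}
  after event 5 (t=32: SET d = -2): {c=-20, d=-2}

Answer: {c=-20, d=-2}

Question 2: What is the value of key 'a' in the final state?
Track key 'a' through all 6 events:
  event 1 (t=6: DEC d by 2): a unchanged
  event 2 (t=11: DEC d by 10): a unchanged
  event 3 (t=18: SET c = -20): a unchanged
  event 4 (t=26: DEL d): a unchanged
  event 5 (t=32: SET d = -2): a unchanged
  event 6 (t=41: INC a by 9): a (absent) -> 9
Final: a = 9

Answer: 9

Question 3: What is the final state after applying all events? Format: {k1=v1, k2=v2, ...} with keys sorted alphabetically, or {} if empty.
  after event 1 (t=6: DEC d by 2): {d=-2}
  after event 2 (t=11: DEC d by 10): {d=-12}
  after event 3 (t=18: SET c = -20): {c=-20, d=-12}
  after event 4 (t=26: DEL d): {c=-20}
  after event 5 (t=32: SET d = -2): {c=-20, d=-2}
  after event 6 (t=41: INC a by 9): {a=9, c=-20, d=-2}

Answer: {a=9, c=-20, d=-2}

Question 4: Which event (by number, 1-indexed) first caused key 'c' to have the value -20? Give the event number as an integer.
Looking for first event where c becomes -20:
  event 3: c (absent) -> -20  <-- first match

Answer: 3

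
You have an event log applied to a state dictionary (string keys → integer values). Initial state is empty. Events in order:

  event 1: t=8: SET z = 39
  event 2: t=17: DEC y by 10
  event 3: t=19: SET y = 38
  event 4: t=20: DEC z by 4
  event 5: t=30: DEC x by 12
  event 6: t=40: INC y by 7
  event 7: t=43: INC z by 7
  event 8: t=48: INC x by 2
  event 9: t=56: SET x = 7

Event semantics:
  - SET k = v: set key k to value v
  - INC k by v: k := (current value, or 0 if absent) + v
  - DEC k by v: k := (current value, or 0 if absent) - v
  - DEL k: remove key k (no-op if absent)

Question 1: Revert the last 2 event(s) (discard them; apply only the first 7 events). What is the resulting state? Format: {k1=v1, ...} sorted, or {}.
Answer: {x=-12, y=45, z=42}

Derivation:
Keep first 7 events (discard last 2):
  after event 1 (t=8: SET z = 39): {z=39}
  after event 2 (t=17: DEC y by 10): {y=-10, z=39}
  after event 3 (t=19: SET y = 38): {y=38, z=39}
  after event 4 (t=20: DEC z by 4): {y=38, z=35}
  after event 5 (t=30: DEC x by 12): {x=-12, y=38, z=35}
  after event 6 (t=40: INC y by 7): {x=-12, y=45, z=35}
  after event 7 (t=43: INC z by 7): {x=-12, y=45, z=42}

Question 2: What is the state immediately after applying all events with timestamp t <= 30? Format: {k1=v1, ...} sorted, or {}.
Apply events with t <= 30 (5 events):
  after event 1 (t=8: SET z = 39): {z=39}
  after event 2 (t=17: DEC y by 10): {y=-10, z=39}
  after event 3 (t=19: SET y = 38): {y=38, z=39}
  after event 4 (t=20: DEC z by 4): {y=38, z=35}
  after event 5 (t=30: DEC x by 12): {x=-12, y=38, z=35}

Answer: {x=-12, y=38, z=35}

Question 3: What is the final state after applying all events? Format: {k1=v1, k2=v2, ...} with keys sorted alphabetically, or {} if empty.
Answer: {x=7, y=45, z=42}

Derivation:
  after event 1 (t=8: SET z = 39): {z=39}
  after event 2 (t=17: DEC y by 10): {y=-10, z=39}
  after event 3 (t=19: SET y = 38): {y=38, z=39}
  after event 4 (t=20: DEC z by 4): {y=38, z=35}
  after event 5 (t=30: DEC x by 12): {x=-12, y=38, z=35}
  after event 6 (t=40: INC y by 7): {x=-12, y=45, z=35}
  after event 7 (t=43: INC z by 7): {x=-12, y=45, z=42}
  after event 8 (t=48: INC x by 2): {x=-10, y=45, z=42}
  after event 9 (t=56: SET x = 7): {x=7, y=45, z=42}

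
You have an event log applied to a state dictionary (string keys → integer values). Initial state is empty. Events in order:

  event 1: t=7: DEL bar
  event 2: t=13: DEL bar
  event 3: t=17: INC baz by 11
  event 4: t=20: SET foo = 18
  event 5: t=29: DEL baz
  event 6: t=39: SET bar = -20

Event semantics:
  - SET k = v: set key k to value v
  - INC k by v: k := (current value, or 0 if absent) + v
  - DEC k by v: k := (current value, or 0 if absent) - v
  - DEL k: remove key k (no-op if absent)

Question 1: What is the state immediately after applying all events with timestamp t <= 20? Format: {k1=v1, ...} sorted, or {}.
Answer: {baz=11, foo=18}

Derivation:
Apply events with t <= 20 (4 events):
  after event 1 (t=7: DEL bar): {}
  after event 2 (t=13: DEL bar): {}
  after event 3 (t=17: INC baz by 11): {baz=11}
  after event 4 (t=20: SET foo = 18): {baz=11, foo=18}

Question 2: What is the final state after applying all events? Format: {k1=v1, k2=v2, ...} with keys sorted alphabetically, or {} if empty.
Answer: {bar=-20, foo=18}

Derivation:
  after event 1 (t=7: DEL bar): {}
  after event 2 (t=13: DEL bar): {}
  after event 3 (t=17: INC baz by 11): {baz=11}
  after event 4 (t=20: SET foo = 18): {baz=11, foo=18}
  after event 5 (t=29: DEL baz): {foo=18}
  after event 6 (t=39: SET bar = -20): {bar=-20, foo=18}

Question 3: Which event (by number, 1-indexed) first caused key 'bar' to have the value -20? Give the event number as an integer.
Answer: 6

Derivation:
Looking for first event where bar becomes -20:
  event 6: bar (absent) -> -20  <-- first match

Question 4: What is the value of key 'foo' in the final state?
Answer: 18

Derivation:
Track key 'foo' through all 6 events:
  event 1 (t=7: DEL bar): foo unchanged
  event 2 (t=13: DEL bar): foo unchanged
  event 3 (t=17: INC baz by 11): foo unchanged
  event 4 (t=20: SET foo = 18): foo (absent) -> 18
  event 5 (t=29: DEL baz): foo unchanged
  event 6 (t=39: SET bar = -20): foo unchanged
Final: foo = 18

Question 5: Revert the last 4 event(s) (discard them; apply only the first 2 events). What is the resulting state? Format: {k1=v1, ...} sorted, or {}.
Answer: {}

Derivation:
Keep first 2 events (discard last 4):
  after event 1 (t=7: DEL bar): {}
  after event 2 (t=13: DEL bar): {}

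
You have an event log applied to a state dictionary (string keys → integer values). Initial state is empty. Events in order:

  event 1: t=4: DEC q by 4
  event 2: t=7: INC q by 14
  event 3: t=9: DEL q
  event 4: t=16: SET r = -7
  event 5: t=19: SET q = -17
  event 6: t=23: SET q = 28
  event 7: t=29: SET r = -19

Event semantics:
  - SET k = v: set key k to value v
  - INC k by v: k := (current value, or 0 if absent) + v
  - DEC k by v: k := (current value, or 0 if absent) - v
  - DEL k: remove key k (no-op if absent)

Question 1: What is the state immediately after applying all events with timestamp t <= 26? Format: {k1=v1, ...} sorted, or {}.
Answer: {q=28, r=-7}

Derivation:
Apply events with t <= 26 (6 events):
  after event 1 (t=4: DEC q by 4): {q=-4}
  after event 2 (t=7: INC q by 14): {q=10}
  after event 3 (t=9: DEL q): {}
  after event 4 (t=16: SET r = -7): {r=-7}
  after event 5 (t=19: SET q = -17): {q=-17, r=-7}
  after event 6 (t=23: SET q = 28): {q=28, r=-7}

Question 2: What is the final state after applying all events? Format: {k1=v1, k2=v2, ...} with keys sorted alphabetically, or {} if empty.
  after event 1 (t=4: DEC q by 4): {q=-4}
  after event 2 (t=7: INC q by 14): {q=10}
  after event 3 (t=9: DEL q): {}
  after event 4 (t=16: SET r = -7): {r=-7}
  after event 5 (t=19: SET q = -17): {q=-17, r=-7}
  after event 6 (t=23: SET q = 28): {q=28, r=-7}
  after event 7 (t=29: SET r = -19): {q=28, r=-19}

Answer: {q=28, r=-19}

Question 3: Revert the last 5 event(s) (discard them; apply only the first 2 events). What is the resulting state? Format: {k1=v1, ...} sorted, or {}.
Answer: {q=10}

Derivation:
Keep first 2 events (discard last 5):
  after event 1 (t=4: DEC q by 4): {q=-4}
  after event 2 (t=7: INC q by 14): {q=10}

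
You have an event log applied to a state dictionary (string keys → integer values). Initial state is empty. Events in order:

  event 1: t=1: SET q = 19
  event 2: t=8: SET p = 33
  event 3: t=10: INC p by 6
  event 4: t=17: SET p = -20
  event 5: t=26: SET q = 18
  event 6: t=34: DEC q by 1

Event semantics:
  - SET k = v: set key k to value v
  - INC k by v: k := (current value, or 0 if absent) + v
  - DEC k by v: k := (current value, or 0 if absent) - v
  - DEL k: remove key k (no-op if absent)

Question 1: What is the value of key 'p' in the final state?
Answer: -20

Derivation:
Track key 'p' through all 6 events:
  event 1 (t=1: SET q = 19): p unchanged
  event 2 (t=8: SET p = 33): p (absent) -> 33
  event 3 (t=10: INC p by 6): p 33 -> 39
  event 4 (t=17: SET p = -20): p 39 -> -20
  event 5 (t=26: SET q = 18): p unchanged
  event 6 (t=34: DEC q by 1): p unchanged
Final: p = -20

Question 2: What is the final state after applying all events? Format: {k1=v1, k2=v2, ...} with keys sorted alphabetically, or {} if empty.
Answer: {p=-20, q=17}

Derivation:
  after event 1 (t=1: SET q = 19): {q=19}
  after event 2 (t=8: SET p = 33): {p=33, q=19}
  after event 3 (t=10: INC p by 6): {p=39, q=19}
  after event 4 (t=17: SET p = -20): {p=-20, q=19}
  after event 5 (t=26: SET q = 18): {p=-20, q=18}
  after event 6 (t=34: DEC q by 1): {p=-20, q=17}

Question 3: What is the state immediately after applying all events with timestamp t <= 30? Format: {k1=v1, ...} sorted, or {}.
Answer: {p=-20, q=18}

Derivation:
Apply events with t <= 30 (5 events):
  after event 1 (t=1: SET q = 19): {q=19}
  after event 2 (t=8: SET p = 33): {p=33, q=19}
  after event 3 (t=10: INC p by 6): {p=39, q=19}
  after event 4 (t=17: SET p = -20): {p=-20, q=19}
  after event 5 (t=26: SET q = 18): {p=-20, q=18}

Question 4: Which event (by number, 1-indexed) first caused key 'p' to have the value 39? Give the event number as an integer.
Looking for first event where p becomes 39:
  event 2: p = 33
  event 3: p 33 -> 39  <-- first match

Answer: 3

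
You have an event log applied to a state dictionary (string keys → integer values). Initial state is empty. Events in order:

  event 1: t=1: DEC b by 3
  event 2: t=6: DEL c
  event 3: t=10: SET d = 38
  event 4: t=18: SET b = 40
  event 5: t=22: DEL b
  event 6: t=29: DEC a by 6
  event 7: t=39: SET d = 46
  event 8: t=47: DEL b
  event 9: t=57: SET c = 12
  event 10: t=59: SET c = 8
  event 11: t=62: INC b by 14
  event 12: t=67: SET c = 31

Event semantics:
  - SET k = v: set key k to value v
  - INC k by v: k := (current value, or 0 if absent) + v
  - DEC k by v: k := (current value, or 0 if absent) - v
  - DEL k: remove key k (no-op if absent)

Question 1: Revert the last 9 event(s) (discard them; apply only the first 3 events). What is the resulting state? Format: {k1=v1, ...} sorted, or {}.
Keep first 3 events (discard last 9):
  after event 1 (t=1: DEC b by 3): {b=-3}
  after event 2 (t=6: DEL c): {b=-3}
  after event 3 (t=10: SET d = 38): {b=-3, d=38}

Answer: {b=-3, d=38}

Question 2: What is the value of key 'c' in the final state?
Track key 'c' through all 12 events:
  event 1 (t=1: DEC b by 3): c unchanged
  event 2 (t=6: DEL c): c (absent) -> (absent)
  event 3 (t=10: SET d = 38): c unchanged
  event 4 (t=18: SET b = 40): c unchanged
  event 5 (t=22: DEL b): c unchanged
  event 6 (t=29: DEC a by 6): c unchanged
  event 7 (t=39: SET d = 46): c unchanged
  event 8 (t=47: DEL b): c unchanged
  event 9 (t=57: SET c = 12): c (absent) -> 12
  event 10 (t=59: SET c = 8): c 12 -> 8
  event 11 (t=62: INC b by 14): c unchanged
  event 12 (t=67: SET c = 31): c 8 -> 31
Final: c = 31

Answer: 31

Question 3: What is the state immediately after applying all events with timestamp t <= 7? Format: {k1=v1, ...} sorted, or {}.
Answer: {b=-3}

Derivation:
Apply events with t <= 7 (2 events):
  after event 1 (t=1: DEC b by 3): {b=-3}
  after event 2 (t=6: DEL c): {b=-3}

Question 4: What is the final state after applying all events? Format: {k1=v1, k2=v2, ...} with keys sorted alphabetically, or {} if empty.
  after event 1 (t=1: DEC b by 3): {b=-3}
  after event 2 (t=6: DEL c): {b=-3}
  after event 3 (t=10: SET d = 38): {b=-3, d=38}
  after event 4 (t=18: SET b = 40): {b=40, d=38}
  after event 5 (t=22: DEL b): {d=38}
  after event 6 (t=29: DEC a by 6): {a=-6, d=38}
  after event 7 (t=39: SET d = 46): {a=-6, d=46}
  after event 8 (t=47: DEL b): {a=-6, d=46}
  after event 9 (t=57: SET c = 12): {a=-6, c=12, d=46}
  after event 10 (t=59: SET c = 8): {a=-6, c=8, d=46}
  after event 11 (t=62: INC b by 14): {a=-6, b=14, c=8, d=46}
  after event 12 (t=67: SET c = 31): {a=-6, b=14, c=31, d=46}

Answer: {a=-6, b=14, c=31, d=46}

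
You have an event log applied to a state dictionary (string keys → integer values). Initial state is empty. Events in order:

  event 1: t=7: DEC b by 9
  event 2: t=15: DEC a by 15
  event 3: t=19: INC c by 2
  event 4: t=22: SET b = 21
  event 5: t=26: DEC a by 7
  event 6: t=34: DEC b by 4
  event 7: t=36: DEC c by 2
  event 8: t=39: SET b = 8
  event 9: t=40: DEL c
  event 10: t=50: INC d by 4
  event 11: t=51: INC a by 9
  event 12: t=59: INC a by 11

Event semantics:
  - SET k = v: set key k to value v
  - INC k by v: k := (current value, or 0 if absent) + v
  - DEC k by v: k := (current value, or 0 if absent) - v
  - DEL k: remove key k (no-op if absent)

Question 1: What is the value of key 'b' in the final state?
Track key 'b' through all 12 events:
  event 1 (t=7: DEC b by 9): b (absent) -> -9
  event 2 (t=15: DEC a by 15): b unchanged
  event 3 (t=19: INC c by 2): b unchanged
  event 4 (t=22: SET b = 21): b -9 -> 21
  event 5 (t=26: DEC a by 7): b unchanged
  event 6 (t=34: DEC b by 4): b 21 -> 17
  event 7 (t=36: DEC c by 2): b unchanged
  event 8 (t=39: SET b = 8): b 17 -> 8
  event 9 (t=40: DEL c): b unchanged
  event 10 (t=50: INC d by 4): b unchanged
  event 11 (t=51: INC a by 9): b unchanged
  event 12 (t=59: INC a by 11): b unchanged
Final: b = 8

Answer: 8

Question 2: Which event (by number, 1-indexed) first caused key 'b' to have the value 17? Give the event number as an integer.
Looking for first event where b becomes 17:
  event 1: b = -9
  event 2: b = -9
  event 3: b = -9
  event 4: b = 21
  event 5: b = 21
  event 6: b 21 -> 17  <-- first match

Answer: 6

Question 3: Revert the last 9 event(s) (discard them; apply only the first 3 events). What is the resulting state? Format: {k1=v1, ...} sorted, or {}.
Keep first 3 events (discard last 9):
  after event 1 (t=7: DEC b by 9): {b=-9}
  after event 2 (t=15: DEC a by 15): {a=-15, b=-9}
  after event 3 (t=19: INC c by 2): {a=-15, b=-9, c=2}

Answer: {a=-15, b=-9, c=2}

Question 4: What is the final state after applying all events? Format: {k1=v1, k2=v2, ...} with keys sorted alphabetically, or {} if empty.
  after event 1 (t=7: DEC b by 9): {b=-9}
  after event 2 (t=15: DEC a by 15): {a=-15, b=-9}
  after event 3 (t=19: INC c by 2): {a=-15, b=-9, c=2}
  after event 4 (t=22: SET b = 21): {a=-15, b=21, c=2}
  after event 5 (t=26: DEC a by 7): {a=-22, b=21, c=2}
  after event 6 (t=34: DEC b by 4): {a=-22, b=17, c=2}
  after event 7 (t=36: DEC c by 2): {a=-22, b=17, c=0}
  after event 8 (t=39: SET b = 8): {a=-22, b=8, c=0}
  after event 9 (t=40: DEL c): {a=-22, b=8}
  after event 10 (t=50: INC d by 4): {a=-22, b=8, d=4}
  after event 11 (t=51: INC a by 9): {a=-13, b=8, d=4}
  after event 12 (t=59: INC a by 11): {a=-2, b=8, d=4}

Answer: {a=-2, b=8, d=4}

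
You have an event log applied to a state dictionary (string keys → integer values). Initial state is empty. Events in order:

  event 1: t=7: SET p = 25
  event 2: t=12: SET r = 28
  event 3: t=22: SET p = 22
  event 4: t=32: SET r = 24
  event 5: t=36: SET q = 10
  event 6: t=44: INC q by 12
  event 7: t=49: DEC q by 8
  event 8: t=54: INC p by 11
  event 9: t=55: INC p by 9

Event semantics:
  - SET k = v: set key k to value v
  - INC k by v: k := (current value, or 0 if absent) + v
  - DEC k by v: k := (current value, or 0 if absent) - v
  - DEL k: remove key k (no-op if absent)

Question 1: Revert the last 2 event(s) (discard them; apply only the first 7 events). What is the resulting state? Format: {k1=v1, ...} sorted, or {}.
Keep first 7 events (discard last 2):
  after event 1 (t=7: SET p = 25): {p=25}
  after event 2 (t=12: SET r = 28): {p=25, r=28}
  after event 3 (t=22: SET p = 22): {p=22, r=28}
  after event 4 (t=32: SET r = 24): {p=22, r=24}
  after event 5 (t=36: SET q = 10): {p=22, q=10, r=24}
  after event 6 (t=44: INC q by 12): {p=22, q=22, r=24}
  after event 7 (t=49: DEC q by 8): {p=22, q=14, r=24}

Answer: {p=22, q=14, r=24}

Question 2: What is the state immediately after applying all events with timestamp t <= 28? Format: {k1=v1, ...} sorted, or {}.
Apply events with t <= 28 (3 events):
  after event 1 (t=7: SET p = 25): {p=25}
  after event 2 (t=12: SET r = 28): {p=25, r=28}
  after event 3 (t=22: SET p = 22): {p=22, r=28}

Answer: {p=22, r=28}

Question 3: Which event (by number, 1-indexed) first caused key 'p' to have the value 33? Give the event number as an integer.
Answer: 8

Derivation:
Looking for first event where p becomes 33:
  event 1: p = 25
  event 2: p = 25
  event 3: p = 22
  event 4: p = 22
  event 5: p = 22
  event 6: p = 22
  event 7: p = 22
  event 8: p 22 -> 33  <-- first match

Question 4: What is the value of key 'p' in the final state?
Track key 'p' through all 9 events:
  event 1 (t=7: SET p = 25): p (absent) -> 25
  event 2 (t=12: SET r = 28): p unchanged
  event 3 (t=22: SET p = 22): p 25 -> 22
  event 4 (t=32: SET r = 24): p unchanged
  event 5 (t=36: SET q = 10): p unchanged
  event 6 (t=44: INC q by 12): p unchanged
  event 7 (t=49: DEC q by 8): p unchanged
  event 8 (t=54: INC p by 11): p 22 -> 33
  event 9 (t=55: INC p by 9): p 33 -> 42
Final: p = 42

Answer: 42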